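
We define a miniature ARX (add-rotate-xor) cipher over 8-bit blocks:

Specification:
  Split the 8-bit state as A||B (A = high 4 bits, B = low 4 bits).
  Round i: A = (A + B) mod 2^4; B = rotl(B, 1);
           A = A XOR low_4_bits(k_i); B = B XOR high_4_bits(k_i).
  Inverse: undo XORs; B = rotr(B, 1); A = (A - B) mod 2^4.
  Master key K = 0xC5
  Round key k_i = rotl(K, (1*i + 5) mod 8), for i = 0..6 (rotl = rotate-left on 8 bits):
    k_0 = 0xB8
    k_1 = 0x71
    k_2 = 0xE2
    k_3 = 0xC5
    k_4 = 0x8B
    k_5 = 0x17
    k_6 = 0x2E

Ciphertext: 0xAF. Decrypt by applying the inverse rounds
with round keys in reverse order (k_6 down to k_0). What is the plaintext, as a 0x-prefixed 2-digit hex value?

s_0 = ciphertext = 0xAF
s_1 = InvRound(s_0, k_6) = 0x6E
s_2 = InvRound(s_1, k_5) = 0x2F
s_3 = InvRound(s_2, k_4) = 0xEB
s_4 = InvRound(s_3, k_3) = 0x0B
s_5 = InvRound(s_4, k_2) = 0x8A
s_6 = InvRound(s_5, k_1) = 0xBE
s_7 = InvRound(s_6, k_0) = 0x9A

0x9A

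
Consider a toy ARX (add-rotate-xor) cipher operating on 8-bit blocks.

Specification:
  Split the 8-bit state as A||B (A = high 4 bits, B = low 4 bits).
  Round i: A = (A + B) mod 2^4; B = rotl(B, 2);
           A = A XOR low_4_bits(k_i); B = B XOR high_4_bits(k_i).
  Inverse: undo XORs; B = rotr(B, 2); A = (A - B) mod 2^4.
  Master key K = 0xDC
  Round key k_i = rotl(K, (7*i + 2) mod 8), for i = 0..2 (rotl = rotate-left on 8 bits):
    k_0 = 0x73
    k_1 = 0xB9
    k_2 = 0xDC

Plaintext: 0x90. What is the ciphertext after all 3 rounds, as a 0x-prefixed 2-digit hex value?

s_0 = plaintext = 0x90
s_1 = Round(s_0, k_0) = 0xA7
s_2 = Round(s_1, k_1) = 0x86
s_3 = Round(s_2, k_2) = 0x24

0x24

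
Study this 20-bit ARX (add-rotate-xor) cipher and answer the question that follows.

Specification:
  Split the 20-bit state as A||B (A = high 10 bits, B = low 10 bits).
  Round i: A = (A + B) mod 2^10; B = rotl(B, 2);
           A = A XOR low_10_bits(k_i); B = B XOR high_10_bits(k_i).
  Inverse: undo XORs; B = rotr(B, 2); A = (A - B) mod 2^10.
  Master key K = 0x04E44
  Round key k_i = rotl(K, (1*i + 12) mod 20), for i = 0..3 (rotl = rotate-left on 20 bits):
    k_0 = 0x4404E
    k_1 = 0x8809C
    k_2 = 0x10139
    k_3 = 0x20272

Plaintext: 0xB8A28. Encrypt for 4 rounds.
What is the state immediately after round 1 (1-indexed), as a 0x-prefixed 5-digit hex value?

0x511B2

s_0 = plaintext = 0xB8A28
s_1 = Round(s_0, k_0) = 0x511B2
s_2 = Round(s_1, k_1) = 0x9A8E9
s_3 = Round(s_2, k_2) = 0x9ABE4
s_4 = Round(s_3, k_3) = 0x0F313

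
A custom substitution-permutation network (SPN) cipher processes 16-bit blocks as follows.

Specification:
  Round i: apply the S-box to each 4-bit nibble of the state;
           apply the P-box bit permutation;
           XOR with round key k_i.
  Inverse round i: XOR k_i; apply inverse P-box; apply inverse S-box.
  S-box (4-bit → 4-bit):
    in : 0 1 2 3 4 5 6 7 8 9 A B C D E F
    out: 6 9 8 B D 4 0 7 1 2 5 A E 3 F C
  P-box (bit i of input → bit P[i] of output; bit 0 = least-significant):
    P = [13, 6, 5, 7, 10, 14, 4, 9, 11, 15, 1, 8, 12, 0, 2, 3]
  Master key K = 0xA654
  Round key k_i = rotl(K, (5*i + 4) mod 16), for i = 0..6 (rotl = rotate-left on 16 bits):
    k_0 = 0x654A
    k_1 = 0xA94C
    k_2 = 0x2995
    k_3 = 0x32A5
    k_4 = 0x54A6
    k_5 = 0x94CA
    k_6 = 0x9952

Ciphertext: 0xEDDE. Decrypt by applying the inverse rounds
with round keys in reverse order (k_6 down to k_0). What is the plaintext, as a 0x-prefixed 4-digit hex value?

s_0 = ciphertext = 0xEDDE
s_1 = InvRound(s_0, k_6) = 0x46D1
s_2 = InvRound(s_1, k_5) = 0x30C6
s_3 = InvRound(s_2, k_4) = 0x66D7
s_4 = InvRound(s_3, k_3) = 0x8570
s_5 = InvRound(s_4, k_2) = 0x0D8E
s_6 = InvRound(s_5, k_1) = 0x6083
s_7 = InvRound(s_6, k_0) = 0xB28B

0xB28B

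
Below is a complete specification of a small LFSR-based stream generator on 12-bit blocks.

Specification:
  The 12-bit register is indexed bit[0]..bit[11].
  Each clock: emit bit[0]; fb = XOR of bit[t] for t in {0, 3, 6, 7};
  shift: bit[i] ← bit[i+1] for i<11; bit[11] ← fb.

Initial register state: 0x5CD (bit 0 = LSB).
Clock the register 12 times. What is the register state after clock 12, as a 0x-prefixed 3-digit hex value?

0x268

reg_0 = 0x5CD
clock 1: out=1, reg = 0x2E6
clock 2: out=0, reg = 0x173
clock 3: out=1, reg = 0x0B9
clock 4: out=1, reg = 0x85C
clock 5: out=0, reg = 0x42E
clock 6: out=0, reg = 0xA17
clock 7: out=1, reg = 0xD0B
clock 8: out=1, reg = 0x685
clock 9: out=1, reg = 0x342
clock 10: out=0, reg = 0x9A1
clock 11: out=1, reg = 0x4D0
clock 12: out=0, reg = 0x268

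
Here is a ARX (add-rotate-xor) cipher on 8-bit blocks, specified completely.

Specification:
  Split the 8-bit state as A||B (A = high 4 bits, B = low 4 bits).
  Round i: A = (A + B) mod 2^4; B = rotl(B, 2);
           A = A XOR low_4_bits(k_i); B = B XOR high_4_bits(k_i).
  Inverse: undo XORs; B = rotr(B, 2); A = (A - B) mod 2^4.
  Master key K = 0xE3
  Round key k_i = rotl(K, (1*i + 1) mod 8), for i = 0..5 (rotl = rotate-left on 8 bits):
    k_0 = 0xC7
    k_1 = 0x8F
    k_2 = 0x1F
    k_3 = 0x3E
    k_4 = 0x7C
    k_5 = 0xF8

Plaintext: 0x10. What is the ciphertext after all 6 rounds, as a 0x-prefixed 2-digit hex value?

0x4E

s_0 = plaintext = 0x10
s_1 = Round(s_0, k_0) = 0x6C
s_2 = Round(s_1, k_1) = 0xDB
s_3 = Round(s_2, k_2) = 0x7F
s_4 = Round(s_3, k_3) = 0x8C
s_5 = Round(s_4, k_4) = 0x84
s_6 = Round(s_5, k_5) = 0x4E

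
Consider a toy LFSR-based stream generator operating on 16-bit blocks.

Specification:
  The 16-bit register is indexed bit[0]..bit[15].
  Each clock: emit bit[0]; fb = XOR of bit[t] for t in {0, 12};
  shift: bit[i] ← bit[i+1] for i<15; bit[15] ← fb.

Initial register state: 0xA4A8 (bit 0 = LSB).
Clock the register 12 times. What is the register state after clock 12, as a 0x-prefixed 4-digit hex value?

0xC82A

reg_0 = 0xA4A8
clock 1: out=0, reg = 0x5254
clock 2: out=0, reg = 0xA92A
clock 3: out=0, reg = 0x5495
clock 4: out=1, reg = 0x2A4A
clock 5: out=0, reg = 0x1525
clock 6: out=1, reg = 0x0A92
clock 7: out=0, reg = 0x0549
clock 8: out=1, reg = 0x82A4
clock 9: out=0, reg = 0x4152
clock 10: out=0, reg = 0x20A9
clock 11: out=1, reg = 0x9054
clock 12: out=0, reg = 0xC82A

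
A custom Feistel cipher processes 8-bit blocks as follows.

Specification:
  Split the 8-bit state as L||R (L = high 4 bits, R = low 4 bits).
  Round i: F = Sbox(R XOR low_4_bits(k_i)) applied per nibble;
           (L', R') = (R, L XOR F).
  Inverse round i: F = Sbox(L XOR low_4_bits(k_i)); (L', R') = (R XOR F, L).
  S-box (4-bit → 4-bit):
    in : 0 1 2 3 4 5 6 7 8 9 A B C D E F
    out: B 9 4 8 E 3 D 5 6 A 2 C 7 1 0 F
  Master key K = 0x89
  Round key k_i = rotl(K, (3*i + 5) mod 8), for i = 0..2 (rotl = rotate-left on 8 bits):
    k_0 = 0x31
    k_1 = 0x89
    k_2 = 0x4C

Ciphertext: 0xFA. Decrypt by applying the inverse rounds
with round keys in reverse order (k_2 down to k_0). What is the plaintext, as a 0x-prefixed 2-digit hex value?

s_0 = ciphertext = 0xFA
s_1 = InvRound(s_0, k_2) = 0x2F
s_2 = InvRound(s_1, k_1) = 0x32
s_3 = InvRound(s_2, k_0) = 0x63

0x63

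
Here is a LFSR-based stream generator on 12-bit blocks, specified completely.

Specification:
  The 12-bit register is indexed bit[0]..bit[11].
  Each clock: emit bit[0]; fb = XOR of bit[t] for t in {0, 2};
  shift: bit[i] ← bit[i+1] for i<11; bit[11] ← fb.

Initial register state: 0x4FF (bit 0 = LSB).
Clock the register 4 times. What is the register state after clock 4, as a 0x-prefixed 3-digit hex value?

reg_0 = 0x4FF
clock 1: out=1, reg = 0x27F
clock 2: out=1, reg = 0x13F
clock 3: out=1, reg = 0x09F
clock 4: out=1, reg = 0x04F

0x04F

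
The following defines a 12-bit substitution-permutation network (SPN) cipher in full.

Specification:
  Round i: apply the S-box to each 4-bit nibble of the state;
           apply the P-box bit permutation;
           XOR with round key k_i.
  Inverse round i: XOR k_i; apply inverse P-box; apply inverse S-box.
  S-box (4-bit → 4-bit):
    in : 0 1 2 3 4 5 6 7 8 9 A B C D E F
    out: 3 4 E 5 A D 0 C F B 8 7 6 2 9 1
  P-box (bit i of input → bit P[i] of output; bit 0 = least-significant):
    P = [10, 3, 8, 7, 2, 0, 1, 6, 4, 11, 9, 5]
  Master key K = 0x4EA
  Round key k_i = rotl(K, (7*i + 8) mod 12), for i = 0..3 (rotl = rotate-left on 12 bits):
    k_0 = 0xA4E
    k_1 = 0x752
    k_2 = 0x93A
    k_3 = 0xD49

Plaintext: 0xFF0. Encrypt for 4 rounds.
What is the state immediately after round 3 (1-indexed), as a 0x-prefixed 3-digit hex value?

s_0 = plaintext = 0xFF0
s_1 = Round(s_0, k_0) = 0xE52
s_2 = Round(s_1, k_1) = 0x6AC
s_3 = Round(s_2, k_2) = 0x872
s_4 = Round(s_3, k_3) = 0x6B3

0x872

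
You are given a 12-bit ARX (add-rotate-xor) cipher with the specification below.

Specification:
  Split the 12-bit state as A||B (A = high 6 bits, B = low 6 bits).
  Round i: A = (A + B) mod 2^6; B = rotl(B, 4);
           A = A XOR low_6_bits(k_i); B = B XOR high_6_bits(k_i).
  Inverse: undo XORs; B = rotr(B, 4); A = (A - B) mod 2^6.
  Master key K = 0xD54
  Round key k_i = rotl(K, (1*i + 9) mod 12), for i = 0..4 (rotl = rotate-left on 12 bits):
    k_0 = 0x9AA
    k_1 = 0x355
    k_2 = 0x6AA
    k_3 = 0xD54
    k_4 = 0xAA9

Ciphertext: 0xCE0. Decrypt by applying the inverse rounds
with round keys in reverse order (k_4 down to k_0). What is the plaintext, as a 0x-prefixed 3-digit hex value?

0xB66

s_0 = ciphertext = 0xCE0
s_1 = InvRound(s_0, k_4) = 0xCA8
s_2 = InvRound(s_1, k_3) = 0xC75
s_3 = InvRound(s_2, k_2) = 0x77E
s_4 = InvRound(s_3, k_1) = 0xE4F
s_5 = InvRound(s_4, k_0) = 0xB66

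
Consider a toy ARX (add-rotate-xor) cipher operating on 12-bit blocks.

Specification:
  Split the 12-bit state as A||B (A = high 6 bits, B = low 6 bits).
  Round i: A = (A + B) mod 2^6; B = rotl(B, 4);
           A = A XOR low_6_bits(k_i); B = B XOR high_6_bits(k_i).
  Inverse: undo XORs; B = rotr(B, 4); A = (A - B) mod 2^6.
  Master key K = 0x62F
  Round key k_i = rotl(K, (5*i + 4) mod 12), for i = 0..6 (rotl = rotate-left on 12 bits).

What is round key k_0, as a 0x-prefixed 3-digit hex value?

K = 0x62F
k_0 = rotl(K, (5*0+4) mod 12) = rotl(K, 4) = 0x2F6

0x2F6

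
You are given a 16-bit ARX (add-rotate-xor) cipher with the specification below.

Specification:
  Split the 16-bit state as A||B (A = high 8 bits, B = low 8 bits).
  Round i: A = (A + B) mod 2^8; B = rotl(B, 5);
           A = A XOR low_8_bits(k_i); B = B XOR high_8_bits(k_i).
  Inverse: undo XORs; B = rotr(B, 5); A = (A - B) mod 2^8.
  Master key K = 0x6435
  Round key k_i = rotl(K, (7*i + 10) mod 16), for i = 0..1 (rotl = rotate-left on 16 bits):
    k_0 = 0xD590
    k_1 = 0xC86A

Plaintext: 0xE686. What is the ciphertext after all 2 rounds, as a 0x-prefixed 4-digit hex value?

0x6B68

s_0 = plaintext = 0xE686
s_1 = Round(s_0, k_0) = 0xFC05
s_2 = Round(s_1, k_1) = 0x6B68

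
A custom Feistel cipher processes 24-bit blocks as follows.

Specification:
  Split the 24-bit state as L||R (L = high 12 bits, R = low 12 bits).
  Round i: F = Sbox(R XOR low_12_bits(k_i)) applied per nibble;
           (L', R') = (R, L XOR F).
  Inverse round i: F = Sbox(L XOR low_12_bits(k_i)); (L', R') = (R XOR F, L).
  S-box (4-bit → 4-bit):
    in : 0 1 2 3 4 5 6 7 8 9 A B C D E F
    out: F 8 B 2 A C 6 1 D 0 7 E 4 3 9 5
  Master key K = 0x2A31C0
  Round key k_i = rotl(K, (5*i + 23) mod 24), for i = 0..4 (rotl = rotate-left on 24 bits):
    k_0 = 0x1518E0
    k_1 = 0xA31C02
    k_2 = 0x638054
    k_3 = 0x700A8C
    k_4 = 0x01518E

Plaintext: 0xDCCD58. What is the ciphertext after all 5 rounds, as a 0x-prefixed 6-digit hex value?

0x540281

s_0 = plaintext = 0xDCCD58
s_1 = Round(s_0, k_0) = 0xD58121
s_2 = Round(s_1, k_1) = 0x121EEA
s_3 = Round(s_2, k_2) = 0xEEA8C8
s_4 = Round(s_3, k_3) = 0x8C8540
s_5 = Round(s_4, k_4) = 0x540281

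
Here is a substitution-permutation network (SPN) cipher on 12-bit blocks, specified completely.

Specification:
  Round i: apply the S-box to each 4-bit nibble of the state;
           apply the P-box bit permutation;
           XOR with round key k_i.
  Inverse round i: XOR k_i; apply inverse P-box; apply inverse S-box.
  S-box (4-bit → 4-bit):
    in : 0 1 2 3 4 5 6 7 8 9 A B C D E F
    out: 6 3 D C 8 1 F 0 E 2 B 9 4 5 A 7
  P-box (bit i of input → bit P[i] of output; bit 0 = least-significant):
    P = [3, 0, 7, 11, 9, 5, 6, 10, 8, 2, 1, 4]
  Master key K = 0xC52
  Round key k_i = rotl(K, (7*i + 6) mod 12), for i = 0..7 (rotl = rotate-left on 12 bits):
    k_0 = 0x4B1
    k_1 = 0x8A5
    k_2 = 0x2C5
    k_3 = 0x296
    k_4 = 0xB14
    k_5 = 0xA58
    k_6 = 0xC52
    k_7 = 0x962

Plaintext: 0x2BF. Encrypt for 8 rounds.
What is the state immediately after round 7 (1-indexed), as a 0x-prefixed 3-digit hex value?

0xD7C

s_0 = plaintext = 0x2BF
s_1 = Round(s_0, k_0) = 0x32A
s_2 = Round(s_1, k_1) = 0x6FE
s_3 = Round(s_2, k_2) = 0x9B2
s_4 = Round(s_3, k_3) = 0xC1A
s_5 = Round(s_4, k_4) = 0x13F
s_6 = Round(s_5, k_5) = 0xF95
s_7 = Round(s_6, k_6) = 0xD7C
s_8 = Round(s_7, k_7) = 0x8E0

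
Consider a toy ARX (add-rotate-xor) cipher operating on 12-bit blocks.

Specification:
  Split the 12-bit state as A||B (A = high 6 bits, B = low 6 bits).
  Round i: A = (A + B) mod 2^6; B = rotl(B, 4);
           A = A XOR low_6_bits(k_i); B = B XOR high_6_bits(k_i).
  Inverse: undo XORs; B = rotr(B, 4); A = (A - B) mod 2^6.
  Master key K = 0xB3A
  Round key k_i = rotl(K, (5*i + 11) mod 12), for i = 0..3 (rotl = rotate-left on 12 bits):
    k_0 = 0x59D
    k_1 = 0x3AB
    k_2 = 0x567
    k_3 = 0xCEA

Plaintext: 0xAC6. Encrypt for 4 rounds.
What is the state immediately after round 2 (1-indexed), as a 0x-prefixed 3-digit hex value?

s_0 = plaintext = 0xAC6
s_1 = Round(s_0, k_0) = 0xB37
s_2 = Round(s_1, k_1) = 0x233
s_3 = Round(s_2, k_2) = 0x729
s_4 = Round(s_3, k_3) = 0xBE9

0x233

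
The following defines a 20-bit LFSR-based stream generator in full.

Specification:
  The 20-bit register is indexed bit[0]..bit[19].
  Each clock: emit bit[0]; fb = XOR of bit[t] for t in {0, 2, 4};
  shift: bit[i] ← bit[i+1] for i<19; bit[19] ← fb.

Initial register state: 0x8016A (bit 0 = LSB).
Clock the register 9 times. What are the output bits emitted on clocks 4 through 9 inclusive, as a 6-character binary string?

reg_0 = 0x8016A
clock 1: out=0, reg = 0x400B5
clock 2: out=1, reg = 0xA005A
clock 3: out=0, reg = 0xD002D
clock 4: out=1, reg = 0x68016
clock 5: out=0, reg = 0x3400B
clock 6: out=1, reg = 0x9A005
clock 7: out=1, reg = 0x4D002
clock 8: out=0, reg = 0x26801
clock 9: out=1, reg = 0x93400

101101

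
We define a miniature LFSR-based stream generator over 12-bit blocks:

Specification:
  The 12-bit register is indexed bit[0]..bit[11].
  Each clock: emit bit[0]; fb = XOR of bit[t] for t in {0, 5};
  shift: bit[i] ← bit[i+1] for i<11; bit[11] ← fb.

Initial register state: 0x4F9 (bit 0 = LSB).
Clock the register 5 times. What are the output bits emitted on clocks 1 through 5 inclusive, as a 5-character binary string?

reg_0 = 0x4F9
clock 1: out=1, reg = 0x27C
clock 2: out=0, reg = 0x93E
clock 3: out=0, reg = 0xC9F
clock 4: out=1, reg = 0xE4F
clock 5: out=1, reg = 0xF27

10011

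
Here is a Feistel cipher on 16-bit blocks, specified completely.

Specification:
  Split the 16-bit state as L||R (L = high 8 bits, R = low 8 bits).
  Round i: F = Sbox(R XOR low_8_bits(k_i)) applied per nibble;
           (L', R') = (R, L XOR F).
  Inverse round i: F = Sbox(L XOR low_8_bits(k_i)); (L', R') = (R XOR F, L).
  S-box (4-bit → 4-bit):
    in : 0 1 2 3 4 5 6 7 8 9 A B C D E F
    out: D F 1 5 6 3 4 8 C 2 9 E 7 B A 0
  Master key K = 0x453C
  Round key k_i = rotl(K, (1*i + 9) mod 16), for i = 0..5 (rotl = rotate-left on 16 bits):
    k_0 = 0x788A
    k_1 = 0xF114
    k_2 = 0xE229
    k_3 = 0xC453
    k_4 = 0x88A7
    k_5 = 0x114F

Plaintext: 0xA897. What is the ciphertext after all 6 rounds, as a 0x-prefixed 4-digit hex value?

s_0 = plaintext = 0xA897
s_1 = Round(s_0, k_0) = 0x9753
s_2 = Round(s_1, k_1) = 0x53FF
s_3 = Round(s_2, k_2) = 0xFFE7
s_4 = Round(s_3, k_3) = 0xE719
s_5 = Round(s_4, k_4) = 0x190D
s_6 = Round(s_5, k_5) = 0x0D78

0x0D78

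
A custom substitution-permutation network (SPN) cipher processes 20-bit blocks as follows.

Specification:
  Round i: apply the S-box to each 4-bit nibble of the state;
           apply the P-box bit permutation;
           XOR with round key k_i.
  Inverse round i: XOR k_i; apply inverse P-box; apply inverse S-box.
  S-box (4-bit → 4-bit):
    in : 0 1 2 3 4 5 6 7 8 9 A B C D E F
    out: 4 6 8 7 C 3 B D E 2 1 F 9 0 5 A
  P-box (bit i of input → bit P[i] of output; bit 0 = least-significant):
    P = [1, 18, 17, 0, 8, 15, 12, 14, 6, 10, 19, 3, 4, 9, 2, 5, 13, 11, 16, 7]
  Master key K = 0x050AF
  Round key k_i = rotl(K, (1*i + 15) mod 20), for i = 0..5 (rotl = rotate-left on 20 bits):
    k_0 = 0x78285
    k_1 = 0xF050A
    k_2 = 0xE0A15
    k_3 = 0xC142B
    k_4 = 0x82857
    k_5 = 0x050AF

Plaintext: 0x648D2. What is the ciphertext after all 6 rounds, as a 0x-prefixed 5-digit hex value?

s_0 = plaintext = 0x648D2
s_1 = Round(s_0, k_0) = 0xFAE28
s_2 = Round(s_1, k_1) = 0x14DDB
s_3 = Round(s_2, k_2) = 0x90232
s_4 = Round(s_3, k_3) = 0xC8D26
s_5 = Round(s_4, k_4) = 0xC4AF0
s_6 = Round(s_5, k_5) = 0x2B04B

0x2B04B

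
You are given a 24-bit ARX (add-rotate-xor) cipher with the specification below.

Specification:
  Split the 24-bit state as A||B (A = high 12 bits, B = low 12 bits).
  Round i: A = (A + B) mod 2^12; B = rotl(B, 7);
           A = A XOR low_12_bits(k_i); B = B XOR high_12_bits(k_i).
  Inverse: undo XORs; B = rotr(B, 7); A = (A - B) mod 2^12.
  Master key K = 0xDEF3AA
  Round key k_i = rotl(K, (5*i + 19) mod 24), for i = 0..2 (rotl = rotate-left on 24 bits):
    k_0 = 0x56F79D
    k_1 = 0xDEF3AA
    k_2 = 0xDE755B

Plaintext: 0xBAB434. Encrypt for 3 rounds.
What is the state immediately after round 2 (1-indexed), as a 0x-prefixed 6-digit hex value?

s_0 = plaintext = 0xBAB434
s_1 = Round(s_0, k_0) = 0x842F4E
s_2 = Round(s_1, k_1) = 0x43AA95
s_3 = Round(s_2, k_2) = 0xB94733

0x43AA95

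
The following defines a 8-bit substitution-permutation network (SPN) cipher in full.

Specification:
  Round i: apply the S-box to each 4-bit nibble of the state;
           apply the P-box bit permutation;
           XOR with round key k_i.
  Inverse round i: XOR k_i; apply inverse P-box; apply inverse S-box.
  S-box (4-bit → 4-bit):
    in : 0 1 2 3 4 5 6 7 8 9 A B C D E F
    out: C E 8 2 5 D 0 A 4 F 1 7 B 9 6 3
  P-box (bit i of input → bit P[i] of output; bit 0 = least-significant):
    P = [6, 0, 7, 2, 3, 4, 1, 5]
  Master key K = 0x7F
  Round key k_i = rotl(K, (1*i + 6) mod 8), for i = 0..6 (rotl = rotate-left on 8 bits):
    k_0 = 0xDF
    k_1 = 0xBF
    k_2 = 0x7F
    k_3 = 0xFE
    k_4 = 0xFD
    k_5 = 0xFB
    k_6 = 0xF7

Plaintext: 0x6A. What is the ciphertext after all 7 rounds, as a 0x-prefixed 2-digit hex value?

s_0 = plaintext = 0x6A
s_1 = Round(s_0, k_0) = 0x9F
s_2 = Round(s_1, k_1) = 0xC4
s_3 = Round(s_2, k_2) = 0x87
s_4 = Round(s_3, k_3) = 0xF9
s_5 = Round(s_4, k_4) = 0x20
s_6 = Round(s_5, k_5) = 0x5F
s_7 = Round(s_6, k_6) = 0x9C

0x9C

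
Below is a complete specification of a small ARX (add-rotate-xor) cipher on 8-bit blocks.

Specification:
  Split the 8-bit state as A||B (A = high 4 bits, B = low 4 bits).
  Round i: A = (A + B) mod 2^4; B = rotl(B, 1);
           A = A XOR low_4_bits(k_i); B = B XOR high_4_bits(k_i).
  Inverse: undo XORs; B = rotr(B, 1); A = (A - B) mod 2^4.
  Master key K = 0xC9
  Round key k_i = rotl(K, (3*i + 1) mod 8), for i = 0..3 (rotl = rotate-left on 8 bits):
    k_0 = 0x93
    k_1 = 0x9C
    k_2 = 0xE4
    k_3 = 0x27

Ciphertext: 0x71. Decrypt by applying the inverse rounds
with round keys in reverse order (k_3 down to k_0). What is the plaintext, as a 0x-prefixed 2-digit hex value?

0xC4

s_0 = ciphertext = 0x71
s_1 = InvRound(s_0, k_3) = 0x79
s_2 = InvRound(s_1, k_2) = 0x8B
s_3 = InvRound(s_2, k_1) = 0x31
s_4 = InvRound(s_3, k_0) = 0xC4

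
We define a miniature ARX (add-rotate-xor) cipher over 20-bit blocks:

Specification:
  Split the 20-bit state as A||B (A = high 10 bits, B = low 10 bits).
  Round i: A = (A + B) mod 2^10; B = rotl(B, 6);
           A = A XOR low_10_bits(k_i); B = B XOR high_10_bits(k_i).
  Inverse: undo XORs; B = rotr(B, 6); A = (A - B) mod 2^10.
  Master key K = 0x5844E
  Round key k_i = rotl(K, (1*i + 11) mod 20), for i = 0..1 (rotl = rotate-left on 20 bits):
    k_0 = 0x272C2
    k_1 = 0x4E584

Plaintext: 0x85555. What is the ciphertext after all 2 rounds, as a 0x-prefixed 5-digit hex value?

0xBD765

s_0 = plaintext = 0x85555
s_1 = Round(s_0, k_0) = 0x6A1C9
s_2 = Round(s_1, k_1) = 0xBD765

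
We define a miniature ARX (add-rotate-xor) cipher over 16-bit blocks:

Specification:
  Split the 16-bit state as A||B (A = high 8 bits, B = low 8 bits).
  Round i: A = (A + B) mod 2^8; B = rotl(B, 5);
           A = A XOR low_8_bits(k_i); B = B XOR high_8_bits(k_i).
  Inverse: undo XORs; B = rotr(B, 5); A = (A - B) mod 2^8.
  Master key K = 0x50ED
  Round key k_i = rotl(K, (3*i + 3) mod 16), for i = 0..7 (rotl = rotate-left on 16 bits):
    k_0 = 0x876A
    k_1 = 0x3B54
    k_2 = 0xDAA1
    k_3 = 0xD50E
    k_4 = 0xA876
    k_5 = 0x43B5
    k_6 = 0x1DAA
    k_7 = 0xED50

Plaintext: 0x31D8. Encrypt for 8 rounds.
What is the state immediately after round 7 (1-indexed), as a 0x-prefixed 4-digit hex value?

s_0 = plaintext = 0x31D8
s_1 = Round(s_0, k_0) = 0x639C
s_2 = Round(s_1, k_1) = 0xABA8
s_3 = Round(s_2, k_2) = 0xF2CF
s_4 = Round(s_3, k_3) = 0xCF2C
s_5 = Round(s_4, k_4) = 0x8D2D
s_6 = Round(s_5, k_5) = 0x0FE6
s_7 = Round(s_6, k_6) = 0x5FC1
s_8 = Round(s_7, k_7) = 0x70D5

0x5FC1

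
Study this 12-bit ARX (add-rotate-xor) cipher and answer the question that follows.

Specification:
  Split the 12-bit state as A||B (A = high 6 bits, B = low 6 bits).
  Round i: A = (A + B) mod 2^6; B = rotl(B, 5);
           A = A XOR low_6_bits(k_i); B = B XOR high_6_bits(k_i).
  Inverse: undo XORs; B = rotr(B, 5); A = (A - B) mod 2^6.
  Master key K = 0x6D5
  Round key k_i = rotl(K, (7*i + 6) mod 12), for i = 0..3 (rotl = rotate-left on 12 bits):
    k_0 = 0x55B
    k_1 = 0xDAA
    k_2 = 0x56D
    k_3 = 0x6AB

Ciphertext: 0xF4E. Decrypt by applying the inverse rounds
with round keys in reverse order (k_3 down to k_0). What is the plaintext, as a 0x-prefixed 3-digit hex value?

0xD5E

s_0 = ciphertext = 0xF4E
s_1 = InvRound(s_0, k_3) = 0xBA8
s_2 = InvRound(s_1, k_2) = 0x23B
s_3 = InvRound(s_2, k_1) = 0x21A
s_4 = InvRound(s_3, k_0) = 0xD5E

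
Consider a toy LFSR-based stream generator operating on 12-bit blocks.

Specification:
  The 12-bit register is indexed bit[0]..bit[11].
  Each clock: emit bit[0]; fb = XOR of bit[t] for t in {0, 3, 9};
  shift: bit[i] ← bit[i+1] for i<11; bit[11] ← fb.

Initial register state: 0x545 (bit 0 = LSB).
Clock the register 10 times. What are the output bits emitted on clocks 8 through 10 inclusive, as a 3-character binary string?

010

reg_0 = 0x545
clock 1: out=1, reg = 0xAA2
clock 2: out=0, reg = 0xD51
clock 3: out=1, reg = 0xEA8
clock 4: out=0, reg = 0x754
clock 5: out=0, reg = 0xBAA
clock 6: out=0, reg = 0x5D5
clock 7: out=1, reg = 0xAEA
clock 8: out=0, reg = 0x575
clock 9: out=1, reg = 0xABA
clock 10: out=0, reg = 0x55D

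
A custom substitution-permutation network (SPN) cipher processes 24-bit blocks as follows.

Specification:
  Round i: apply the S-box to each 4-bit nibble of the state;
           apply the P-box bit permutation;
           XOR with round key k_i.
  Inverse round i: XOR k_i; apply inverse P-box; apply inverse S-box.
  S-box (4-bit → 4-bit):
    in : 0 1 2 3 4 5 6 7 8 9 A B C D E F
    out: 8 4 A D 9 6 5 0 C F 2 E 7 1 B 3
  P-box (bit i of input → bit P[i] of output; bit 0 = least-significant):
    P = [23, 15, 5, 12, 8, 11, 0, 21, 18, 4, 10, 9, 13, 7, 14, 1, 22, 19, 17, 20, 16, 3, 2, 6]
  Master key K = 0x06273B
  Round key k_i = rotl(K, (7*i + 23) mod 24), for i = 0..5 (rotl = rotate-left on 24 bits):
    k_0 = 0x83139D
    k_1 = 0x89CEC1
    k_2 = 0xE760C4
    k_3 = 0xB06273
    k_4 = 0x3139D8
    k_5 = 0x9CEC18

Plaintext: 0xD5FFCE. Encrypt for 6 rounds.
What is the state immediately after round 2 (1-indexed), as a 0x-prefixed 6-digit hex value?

0x634E31

s_0 = plaintext = 0xD5FFCE
s_1 = Round(s_0, k_0) = 0x0CAA0C
s_2 = Round(s_1, k_1) = 0x634E31
s_3 = Round(s_2, k_2) = 0x9043F3
s_4 = Round(s_3, k_3) = 0x255D1D
s_5 = Round(s_4, k_4) = 0xBF7911
s_6 = Round(s_5, k_5) = 0xD0EA65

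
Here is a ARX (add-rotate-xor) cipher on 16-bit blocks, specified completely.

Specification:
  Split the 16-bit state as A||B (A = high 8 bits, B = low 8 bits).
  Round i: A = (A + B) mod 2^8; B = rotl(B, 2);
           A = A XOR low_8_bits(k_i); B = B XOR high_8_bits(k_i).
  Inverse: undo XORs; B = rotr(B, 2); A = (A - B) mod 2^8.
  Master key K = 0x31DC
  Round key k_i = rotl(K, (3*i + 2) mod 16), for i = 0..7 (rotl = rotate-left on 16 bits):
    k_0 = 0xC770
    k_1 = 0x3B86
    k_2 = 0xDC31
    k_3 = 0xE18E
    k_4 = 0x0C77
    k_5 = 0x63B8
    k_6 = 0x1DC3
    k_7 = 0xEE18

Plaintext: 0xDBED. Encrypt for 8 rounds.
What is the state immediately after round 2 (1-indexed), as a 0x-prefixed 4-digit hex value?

s_0 = plaintext = 0xDBED
s_1 = Round(s_0, k_0) = 0xB870
s_2 = Round(s_1, k_1) = 0xAEFA
s_3 = Round(s_2, k_2) = 0x9937
s_4 = Round(s_3, k_3) = 0x5E3D
s_5 = Round(s_4, k_4) = 0xECF8
s_6 = Round(s_5, k_5) = 0x5C80
s_7 = Round(s_6, k_6) = 0x1F1F
s_8 = Round(s_7, k_7) = 0x2692

0xAEFA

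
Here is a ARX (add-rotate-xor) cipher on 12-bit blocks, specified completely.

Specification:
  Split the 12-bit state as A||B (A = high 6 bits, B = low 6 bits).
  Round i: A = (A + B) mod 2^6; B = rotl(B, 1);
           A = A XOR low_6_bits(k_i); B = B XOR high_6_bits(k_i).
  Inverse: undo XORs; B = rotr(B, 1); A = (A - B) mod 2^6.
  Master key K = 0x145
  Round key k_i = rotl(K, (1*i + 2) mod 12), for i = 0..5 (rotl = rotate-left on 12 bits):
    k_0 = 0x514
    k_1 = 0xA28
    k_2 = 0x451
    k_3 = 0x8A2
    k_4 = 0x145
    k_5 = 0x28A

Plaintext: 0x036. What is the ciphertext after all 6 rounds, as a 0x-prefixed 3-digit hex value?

0xE36

s_0 = plaintext = 0x036
s_1 = Round(s_0, k_0) = 0x8B9
s_2 = Round(s_1, k_1) = 0xCDB
s_3 = Round(s_2, k_2) = 0x7E7
s_4 = Round(s_3, k_3) = 0x92D
s_5 = Round(s_4, k_4) = 0x51E
s_6 = Round(s_5, k_5) = 0xE36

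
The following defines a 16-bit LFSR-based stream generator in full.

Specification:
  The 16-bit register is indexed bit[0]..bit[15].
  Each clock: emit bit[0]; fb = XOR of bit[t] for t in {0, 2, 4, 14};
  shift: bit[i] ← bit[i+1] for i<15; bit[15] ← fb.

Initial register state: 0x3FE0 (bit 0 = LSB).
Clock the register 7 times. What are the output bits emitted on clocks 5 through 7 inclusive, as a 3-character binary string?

reg_0 = 0x3FE0
clock 1: out=0, reg = 0x1FF0
clock 2: out=0, reg = 0x8FF8
clock 3: out=0, reg = 0xC7FC
clock 4: out=0, reg = 0xE3FE
clock 5: out=0, reg = 0xF1FF
clock 6: out=1, reg = 0x78FF
clock 7: out=1, reg = 0x3C7F

011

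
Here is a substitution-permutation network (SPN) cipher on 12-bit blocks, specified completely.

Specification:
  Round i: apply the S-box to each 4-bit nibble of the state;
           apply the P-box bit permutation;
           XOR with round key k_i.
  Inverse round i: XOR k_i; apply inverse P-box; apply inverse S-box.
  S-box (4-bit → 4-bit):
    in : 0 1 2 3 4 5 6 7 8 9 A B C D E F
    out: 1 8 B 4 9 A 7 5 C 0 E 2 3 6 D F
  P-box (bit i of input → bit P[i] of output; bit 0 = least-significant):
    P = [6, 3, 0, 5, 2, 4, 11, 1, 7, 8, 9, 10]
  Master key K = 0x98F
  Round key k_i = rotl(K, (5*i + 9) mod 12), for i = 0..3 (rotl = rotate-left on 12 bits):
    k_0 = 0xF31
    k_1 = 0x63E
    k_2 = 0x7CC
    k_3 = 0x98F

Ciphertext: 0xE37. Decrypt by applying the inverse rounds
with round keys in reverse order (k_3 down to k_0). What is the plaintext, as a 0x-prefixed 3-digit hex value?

s_0 = ciphertext = 0xE37
s_1 = InvRound(s_0, k_3) = 0xFB5
s_2 = InvRound(s_1, k_2) = 0x9DF
s_3 = InvRound(s_2, k_1) = 0xF3E
s_4 = InvRound(s_3, k_0) = 0x94D

0x94D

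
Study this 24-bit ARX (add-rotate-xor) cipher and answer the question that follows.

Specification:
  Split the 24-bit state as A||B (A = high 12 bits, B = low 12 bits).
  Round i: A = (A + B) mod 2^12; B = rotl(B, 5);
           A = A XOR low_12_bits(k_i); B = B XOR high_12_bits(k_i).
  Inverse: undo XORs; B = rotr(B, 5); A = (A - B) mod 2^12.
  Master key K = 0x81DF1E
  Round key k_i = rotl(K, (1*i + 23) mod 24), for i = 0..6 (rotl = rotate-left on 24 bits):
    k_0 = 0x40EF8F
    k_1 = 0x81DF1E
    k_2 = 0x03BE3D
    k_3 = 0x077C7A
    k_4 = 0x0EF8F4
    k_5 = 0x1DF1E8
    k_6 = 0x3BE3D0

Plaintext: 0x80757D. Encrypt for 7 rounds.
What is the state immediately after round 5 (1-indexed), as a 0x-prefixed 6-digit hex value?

s_0 = plaintext = 0x80757D
s_1 = Round(s_0, k_0) = 0x20BBA4
s_2 = Round(s_1, k_1) = 0x2B1C8A
s_3 = Round(s_2, k_2) = 0x106162
s_4 = Round(s_3, k_3) = 0xE12C35
s_5 = Round(s_4, k_4) = 0x2B3657
s_6 = Round(s_5, k_5) = 0x8E2B33
s_7 = Round(s_6, k_6) = 0x7C55C8

0x2B3657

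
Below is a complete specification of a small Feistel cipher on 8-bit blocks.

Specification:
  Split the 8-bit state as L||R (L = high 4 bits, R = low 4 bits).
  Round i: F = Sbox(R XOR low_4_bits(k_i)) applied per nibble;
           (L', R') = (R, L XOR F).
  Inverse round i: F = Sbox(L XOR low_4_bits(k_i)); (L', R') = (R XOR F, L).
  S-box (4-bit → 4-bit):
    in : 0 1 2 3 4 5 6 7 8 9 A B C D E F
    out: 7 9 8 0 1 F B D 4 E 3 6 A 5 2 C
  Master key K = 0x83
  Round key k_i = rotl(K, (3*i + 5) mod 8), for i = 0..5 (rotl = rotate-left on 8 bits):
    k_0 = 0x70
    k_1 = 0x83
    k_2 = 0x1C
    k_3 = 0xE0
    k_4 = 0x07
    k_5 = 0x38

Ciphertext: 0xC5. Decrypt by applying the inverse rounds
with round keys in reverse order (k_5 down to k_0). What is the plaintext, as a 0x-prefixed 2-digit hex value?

s_0 = ciphertext = 0xC5
s_1 = InvRound(s_0, k_5) = 0x4C
s_2 = InvRound(s_1, k_4) = 0xC4
s_3 = InvRound(s_2, k_3) = 0xEC
s_4 = InvRound(s_3, k_2) = 0x4E
s_5 = InvRound(s_4, k_1) = 0x34
s_6 = InvRound(s_5, k_0) = 0x43

0x43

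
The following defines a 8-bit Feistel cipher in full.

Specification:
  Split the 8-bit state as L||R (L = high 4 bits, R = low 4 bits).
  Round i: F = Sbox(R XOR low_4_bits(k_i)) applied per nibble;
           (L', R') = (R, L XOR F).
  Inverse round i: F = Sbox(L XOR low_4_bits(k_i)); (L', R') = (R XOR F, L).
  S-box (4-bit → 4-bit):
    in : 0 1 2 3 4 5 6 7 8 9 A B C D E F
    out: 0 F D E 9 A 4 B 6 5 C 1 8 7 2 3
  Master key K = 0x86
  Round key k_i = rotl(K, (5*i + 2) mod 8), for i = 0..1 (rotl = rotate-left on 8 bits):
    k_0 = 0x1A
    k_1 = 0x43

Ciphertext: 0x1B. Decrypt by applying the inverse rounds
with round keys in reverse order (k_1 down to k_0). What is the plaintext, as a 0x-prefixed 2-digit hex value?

s_0 = ciphertext = 0x1B
s_1 = InvRound(s_0, k_1) = 0x61
s_2 = InvRound(s_1, k_0) = 0x96

0x96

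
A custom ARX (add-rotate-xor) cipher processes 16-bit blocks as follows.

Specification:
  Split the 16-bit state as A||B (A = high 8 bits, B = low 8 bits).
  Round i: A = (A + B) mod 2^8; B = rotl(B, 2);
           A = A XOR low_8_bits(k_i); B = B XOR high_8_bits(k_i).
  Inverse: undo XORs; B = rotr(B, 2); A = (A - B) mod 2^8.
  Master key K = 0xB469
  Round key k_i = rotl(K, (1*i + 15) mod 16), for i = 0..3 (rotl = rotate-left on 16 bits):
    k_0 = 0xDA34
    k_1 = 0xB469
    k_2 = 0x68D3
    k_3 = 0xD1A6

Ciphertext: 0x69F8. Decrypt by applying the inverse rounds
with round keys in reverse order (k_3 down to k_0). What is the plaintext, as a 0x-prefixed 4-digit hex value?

s_0 = ciphertext = 0x69F8
s_1 = InvRound(s_0, k_3) = 0x854A
s_2 = InvRound(s_1, k_2) = 0xCE88
s_3 = InvRound(s_2, k_1) = 0x980F
s_4 = InvRound(s_3, k_0) = 0x3775

0x3775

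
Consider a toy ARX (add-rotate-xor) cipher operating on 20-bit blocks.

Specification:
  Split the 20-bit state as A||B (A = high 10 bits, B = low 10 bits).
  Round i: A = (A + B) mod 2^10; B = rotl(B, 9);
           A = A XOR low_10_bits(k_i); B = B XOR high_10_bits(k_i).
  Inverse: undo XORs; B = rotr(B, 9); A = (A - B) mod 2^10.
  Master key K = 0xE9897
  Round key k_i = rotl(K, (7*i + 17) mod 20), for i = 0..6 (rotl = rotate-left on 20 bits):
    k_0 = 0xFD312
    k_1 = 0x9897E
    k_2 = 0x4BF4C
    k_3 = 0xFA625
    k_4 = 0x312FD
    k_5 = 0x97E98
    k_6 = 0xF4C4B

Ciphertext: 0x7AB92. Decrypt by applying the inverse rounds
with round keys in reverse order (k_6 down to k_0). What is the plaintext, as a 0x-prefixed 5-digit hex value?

0x68A6D

s_0 = ciphertext = 0x7AB92
s_1 = InvRound(s_0, k_6) = 0x47C82
s_2 = InvRound(s_1, k_5) = 0x731BB
s_3 = InvRound(s_2, k_4) = 0x0CEFE
s_4 = InvRound(s_3, k_3) = 0xFA22E
s_5 = InvRound(s_4, k_2) = 0xA8603
s_6 = InvRound(s_5, k_1) = 0xC74C2
s_7 = InvRound(s_6, k_0) = 0x68A6D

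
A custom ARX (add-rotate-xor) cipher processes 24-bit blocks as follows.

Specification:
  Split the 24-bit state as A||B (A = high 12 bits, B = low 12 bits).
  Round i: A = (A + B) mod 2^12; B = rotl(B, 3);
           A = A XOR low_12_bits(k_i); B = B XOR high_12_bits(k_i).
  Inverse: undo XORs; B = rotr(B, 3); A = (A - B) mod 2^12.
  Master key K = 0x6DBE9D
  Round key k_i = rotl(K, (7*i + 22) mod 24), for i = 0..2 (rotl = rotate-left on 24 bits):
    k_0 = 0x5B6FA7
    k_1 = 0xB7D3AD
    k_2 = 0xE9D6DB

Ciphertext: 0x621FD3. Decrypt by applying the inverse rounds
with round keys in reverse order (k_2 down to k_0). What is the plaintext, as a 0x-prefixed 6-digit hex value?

s_0 = ciphertext = 0x621FD3
s_1 = InvRound(s_0, k_2) = 0x4D1C29
s_2 = InvRound(s_1, k_1) = 0xE928EA
s_3 = InvRound(s_2, k_0) = 0x78A9AB

0x78A9AB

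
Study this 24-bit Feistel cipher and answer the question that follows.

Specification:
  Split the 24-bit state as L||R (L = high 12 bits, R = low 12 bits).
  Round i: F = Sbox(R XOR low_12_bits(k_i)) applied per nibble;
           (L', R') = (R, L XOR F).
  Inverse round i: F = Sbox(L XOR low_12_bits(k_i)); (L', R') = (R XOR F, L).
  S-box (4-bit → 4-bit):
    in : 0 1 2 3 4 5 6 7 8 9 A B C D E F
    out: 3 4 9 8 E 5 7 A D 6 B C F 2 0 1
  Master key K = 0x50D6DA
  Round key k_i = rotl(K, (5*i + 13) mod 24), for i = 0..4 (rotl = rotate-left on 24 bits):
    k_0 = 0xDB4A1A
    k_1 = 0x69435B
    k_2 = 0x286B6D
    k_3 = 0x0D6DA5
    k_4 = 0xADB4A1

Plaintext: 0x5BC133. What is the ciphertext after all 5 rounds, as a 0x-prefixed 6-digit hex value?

s_0 = plaintext = 0x5BC133
s_1 = Round(s_0, k_0) = 0x13392A
s_2 = Round(s_1, k_1) = 0x92AA97
s_3 = Round(s_2, k_2) = 0xA97D31
s_4 = Round(s_3, k_3) = 0xD319F9
s_5 = Round(s_4, k_4) = 0x9F9F6C

0x9F9F6C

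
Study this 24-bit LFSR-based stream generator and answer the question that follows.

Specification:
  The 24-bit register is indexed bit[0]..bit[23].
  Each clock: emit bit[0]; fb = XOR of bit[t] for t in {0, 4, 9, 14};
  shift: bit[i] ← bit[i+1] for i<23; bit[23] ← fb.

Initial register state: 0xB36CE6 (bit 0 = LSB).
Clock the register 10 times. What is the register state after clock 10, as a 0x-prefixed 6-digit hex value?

reg_0 = 0xB36CE6
clock 1: out=0, reg = 0xD9B673
clock 2: out=1, reg = 0xECDB39
clock 3: out=1, reg = 0x766D9C
clock 4: out=0, reg = 0x3B36CE
clock 5: out=0, reg = 0x9D9B67
clock 6: out=1, reg = 0x4ECDB3
clock 7: out=1, reg = 0xA766D9
clock 8: out=1, reg = 0x53B36C
clock 9: out=0, reg = 0xA9D9B6
clock 10: out=0, reg = 0x54ECDB

0x54ECDB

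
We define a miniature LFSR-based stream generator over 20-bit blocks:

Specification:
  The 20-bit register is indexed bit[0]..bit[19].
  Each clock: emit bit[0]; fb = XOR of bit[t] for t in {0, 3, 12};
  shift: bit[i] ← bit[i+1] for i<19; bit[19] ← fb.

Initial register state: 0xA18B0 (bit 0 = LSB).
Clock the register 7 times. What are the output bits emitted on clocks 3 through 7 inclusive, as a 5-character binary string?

00110

reg_0 = 0xA18B0
clock 1: out=0, reg = 0xD0C58
clock 2: out=0, reg = 0xE862C
clock 3: out=0, reg = 0xF4316
clock 4: out=0, reg = 0x7A18B
clock 5: out=1, reg = 0x3D0C5
clock 6: out=1, reg = 0x1E862
clock 7: out=0, reg = 0x0F431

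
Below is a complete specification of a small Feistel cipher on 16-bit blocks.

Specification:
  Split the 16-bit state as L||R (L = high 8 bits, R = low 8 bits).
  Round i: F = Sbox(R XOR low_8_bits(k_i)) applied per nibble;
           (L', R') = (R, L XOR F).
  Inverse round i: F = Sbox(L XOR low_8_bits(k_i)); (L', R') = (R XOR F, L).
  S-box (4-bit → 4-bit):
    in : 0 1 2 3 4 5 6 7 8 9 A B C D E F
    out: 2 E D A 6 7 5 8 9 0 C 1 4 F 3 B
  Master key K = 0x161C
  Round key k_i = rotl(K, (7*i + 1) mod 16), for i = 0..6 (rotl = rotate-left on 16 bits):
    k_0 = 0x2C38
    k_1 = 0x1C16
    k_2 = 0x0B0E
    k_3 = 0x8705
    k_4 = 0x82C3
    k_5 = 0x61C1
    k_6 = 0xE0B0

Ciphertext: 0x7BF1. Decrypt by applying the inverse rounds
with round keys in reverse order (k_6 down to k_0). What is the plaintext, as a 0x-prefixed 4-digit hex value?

s_0 = ciphertext = 0x7BF1
s_1 = InvRound(s_0, k_6) = 0xB07B
s_2 = InvRound(s_1, k_5) = 0xF5B0
s_3 = InvRound(s_2, k_4) = 0x15F5
s_4 = InvRound(s_3, k_3) = 0x1715
s_5 = InvRound(s_4, k_2) = 0xF517
s_6 = InvRound(s_5, k_1) = 0x2DF5
s_7 = InvRound(s_6, k_0) = 0x122D

0x122D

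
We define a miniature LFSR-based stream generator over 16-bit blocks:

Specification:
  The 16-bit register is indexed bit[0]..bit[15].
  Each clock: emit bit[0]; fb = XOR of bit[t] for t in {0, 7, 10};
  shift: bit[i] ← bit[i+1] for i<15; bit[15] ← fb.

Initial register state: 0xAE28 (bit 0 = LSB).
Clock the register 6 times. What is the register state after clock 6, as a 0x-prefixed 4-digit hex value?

reg_0 = 0xAE28
clock 1: out=0, reg = 0xD714
clock 2: out=0, reg = 0xEB8A
clock 3: out=0, reg = 0xF5C5
clock 4: out=1, reg = 0xFAE2
clock 5: out=0, reg = 0xFD71
clock 6: out=1, reg = 0x7EB8

0x7EB8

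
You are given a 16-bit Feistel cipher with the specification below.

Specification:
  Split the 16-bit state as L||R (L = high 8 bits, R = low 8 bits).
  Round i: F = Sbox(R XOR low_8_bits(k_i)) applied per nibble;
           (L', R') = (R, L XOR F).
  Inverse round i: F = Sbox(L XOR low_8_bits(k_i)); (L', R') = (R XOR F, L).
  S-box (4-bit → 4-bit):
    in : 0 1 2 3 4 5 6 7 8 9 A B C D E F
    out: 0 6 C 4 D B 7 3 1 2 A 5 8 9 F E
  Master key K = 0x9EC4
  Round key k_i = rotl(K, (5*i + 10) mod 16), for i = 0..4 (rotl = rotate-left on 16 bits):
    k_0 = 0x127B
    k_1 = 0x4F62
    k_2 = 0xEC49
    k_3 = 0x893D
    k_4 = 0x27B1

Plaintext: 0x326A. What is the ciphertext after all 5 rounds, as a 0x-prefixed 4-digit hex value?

0x40CF

s_0 = plaintext = 0x326A
s_1 = Round(s_0, k_0) = 0x6A54
s_2 = Round(s_1, k_1) = 0x542D
s_3 = Round(s_2, k_2) = 0x2D29
s_4 = Round(s_3, k_3) = 0x2940
s_5 = Round(s_4, k_4) = 0x40CF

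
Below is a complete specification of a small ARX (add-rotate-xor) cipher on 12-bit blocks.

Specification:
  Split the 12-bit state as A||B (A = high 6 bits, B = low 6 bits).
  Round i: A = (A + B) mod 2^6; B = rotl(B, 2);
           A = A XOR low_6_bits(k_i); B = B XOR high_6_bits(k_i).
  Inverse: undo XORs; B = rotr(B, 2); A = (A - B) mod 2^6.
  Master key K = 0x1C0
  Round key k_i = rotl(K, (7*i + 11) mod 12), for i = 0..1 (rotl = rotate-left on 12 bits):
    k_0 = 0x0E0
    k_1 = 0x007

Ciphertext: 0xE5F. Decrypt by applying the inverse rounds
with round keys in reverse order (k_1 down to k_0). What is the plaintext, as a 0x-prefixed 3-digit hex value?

s_0 = ciphertext = 0xE5F
s_1 = InvRound(s_0, k_1) = 0x1F7
s_2 = InvRound(s_1, k_0) = 0x68D

0x68D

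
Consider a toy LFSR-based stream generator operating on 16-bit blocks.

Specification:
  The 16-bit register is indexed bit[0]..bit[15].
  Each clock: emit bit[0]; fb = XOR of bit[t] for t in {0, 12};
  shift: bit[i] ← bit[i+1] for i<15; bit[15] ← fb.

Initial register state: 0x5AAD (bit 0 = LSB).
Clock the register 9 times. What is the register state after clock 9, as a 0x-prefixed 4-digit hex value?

reg_0 = 0x5AAD
clock 1: out=1, reg = 0x2D56
clock 2: out=0, reg = 0x16AB
clock 3: out=1, reg = 0x0B55
clock 4: out=1, reg = 0x85AA
clock 5: out=0, reg = 0x42D5
clock 6: out=1, reg = 0xA16A
clock 7: out=0, reg = 0x50B5
clock 8: out=1, reg = 0x285A
clock 9: out=0, reg = 0x142D

0x142D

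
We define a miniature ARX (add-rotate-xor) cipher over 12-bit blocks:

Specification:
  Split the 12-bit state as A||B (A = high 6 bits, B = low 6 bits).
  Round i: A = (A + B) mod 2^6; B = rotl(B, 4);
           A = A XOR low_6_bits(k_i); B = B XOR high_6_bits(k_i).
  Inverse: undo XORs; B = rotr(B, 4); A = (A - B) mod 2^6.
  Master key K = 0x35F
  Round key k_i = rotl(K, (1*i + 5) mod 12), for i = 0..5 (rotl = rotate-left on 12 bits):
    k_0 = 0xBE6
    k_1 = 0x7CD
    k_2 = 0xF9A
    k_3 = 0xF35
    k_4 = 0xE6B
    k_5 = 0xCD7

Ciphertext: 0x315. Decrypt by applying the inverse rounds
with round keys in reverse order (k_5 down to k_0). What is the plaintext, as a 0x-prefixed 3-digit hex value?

0xABC

s_0 = ciphertext = 0x315
s_1 = InvRound(s_0, k_5) = 0x05A
s_2 = InvRound(s_1, k_4) = 0x70E
s_3 = InvRound(s_2, k_3) = 0x78B
s_4 = InvRound(s_3, k_2) = 0xB57
s_5 = InvRound(s_4, k_1) = 0x020
s_6 = InvRound(s_5, k_0) = 0xABC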